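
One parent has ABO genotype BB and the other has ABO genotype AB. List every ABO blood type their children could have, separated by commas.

Gametes from BB × AB give offspring ABO genotypes AB, BB, i.e. phenotypes B, AB.

B, AB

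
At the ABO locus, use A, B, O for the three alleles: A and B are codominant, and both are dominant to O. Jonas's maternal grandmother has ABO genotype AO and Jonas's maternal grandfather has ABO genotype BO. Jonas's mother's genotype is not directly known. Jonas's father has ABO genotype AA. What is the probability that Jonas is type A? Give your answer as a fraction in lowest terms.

3/4

Jonas's mother's ABO genotype from AO × BO: 1/4 AB, 1/4 AO, 1/4 BO, 1/4 OO.
Crossing each possibility with the father AA and summing P(type A): 1/4·1/2 + 1/4·1 + 1/4·1/2 + 1/4·1 = 3/4.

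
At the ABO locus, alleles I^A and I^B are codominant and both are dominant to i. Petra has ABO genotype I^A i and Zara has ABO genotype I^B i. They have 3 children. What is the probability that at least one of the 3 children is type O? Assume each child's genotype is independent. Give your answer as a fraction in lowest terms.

ABO cross I^A i × I^B i → 1/4 O, 1/4 A, 1/4 B, 1/4 AB.
So P(type O) = 1/4 per child.
P(none) = (3/4)^3 = 27/64; P(at least one) = 1 − 27/64 = 37/64.

37/64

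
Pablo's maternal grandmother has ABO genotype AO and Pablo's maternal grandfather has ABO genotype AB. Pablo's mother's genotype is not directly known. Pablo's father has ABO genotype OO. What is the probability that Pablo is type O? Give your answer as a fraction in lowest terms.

1/4

Pablo's mother's ABO genotype from AO × AB: 1/4 AA, 1/4 AB, 1/4 AO, 1/4 BO.
Crossing each possibility with the father OO and summing P(type O): 1/4·0 + 1/4·0 + 1/4·1/2 + 1/4·1/2 = 1/4.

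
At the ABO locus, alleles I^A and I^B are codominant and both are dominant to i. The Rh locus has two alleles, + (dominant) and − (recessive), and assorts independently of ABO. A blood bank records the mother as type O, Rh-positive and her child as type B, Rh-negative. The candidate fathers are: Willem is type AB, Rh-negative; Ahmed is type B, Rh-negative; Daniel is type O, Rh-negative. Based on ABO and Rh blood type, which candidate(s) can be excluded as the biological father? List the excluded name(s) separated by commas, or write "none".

Daniel

A candidate is excluded only if no genotype consistent with his phenotype could produce a type B, Rh-negative child with a type O, Rh-positive mother.
Daniel (type O, Rh-): no genotype consistent with that phenotype can produce a type-B Rh- child with a type-O mother.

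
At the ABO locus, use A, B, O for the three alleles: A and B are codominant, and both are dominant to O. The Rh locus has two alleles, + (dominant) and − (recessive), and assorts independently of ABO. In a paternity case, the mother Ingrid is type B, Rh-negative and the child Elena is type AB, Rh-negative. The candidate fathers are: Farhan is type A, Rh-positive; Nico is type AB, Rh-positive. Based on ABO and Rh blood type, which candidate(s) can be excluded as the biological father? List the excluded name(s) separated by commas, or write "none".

A candidate is excluded only if no genotype consistent with his phenotype could produce a type AB, Rh-negative child with a type B, Rh-negative mother.
Every candidate has at least one consistent genotype combination, so none can be excluded.

none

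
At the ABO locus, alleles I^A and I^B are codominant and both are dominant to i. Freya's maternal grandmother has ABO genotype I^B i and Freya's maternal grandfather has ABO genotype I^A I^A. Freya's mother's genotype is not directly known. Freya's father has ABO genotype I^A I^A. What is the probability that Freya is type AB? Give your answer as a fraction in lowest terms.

Freya's mother's ABO genotype from I^B i × I^A I^A: 1/2 I^A I^B, 1/2 I^A i.
Crossing each possibility with the father I^A I^A and summing P(type AB): 1/2·1/2 + 1/2·0 = 1/4.

1/4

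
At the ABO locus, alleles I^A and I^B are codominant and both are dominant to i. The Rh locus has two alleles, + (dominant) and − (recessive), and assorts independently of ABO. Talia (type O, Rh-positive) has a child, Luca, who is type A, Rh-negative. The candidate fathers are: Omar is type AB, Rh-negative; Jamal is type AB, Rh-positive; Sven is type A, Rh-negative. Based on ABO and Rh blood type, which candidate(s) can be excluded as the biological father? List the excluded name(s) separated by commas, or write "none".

A candidate is excluded only if no genotype consistent with his phenotype could produce a type A, Rh-negative child with a type O, Rh-positive mother.
Every candidate has at least one consistent genotype combination, so none can be excluded.

none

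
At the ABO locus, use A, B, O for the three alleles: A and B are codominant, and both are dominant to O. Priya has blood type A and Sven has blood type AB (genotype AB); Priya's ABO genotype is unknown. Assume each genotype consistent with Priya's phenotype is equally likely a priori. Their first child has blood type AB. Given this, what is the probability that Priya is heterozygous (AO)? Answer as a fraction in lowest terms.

1/3

Possible genotypes: Priya ∈ {AA, AO}; Sven ∈ {AB}.
Weight each parental genotype pair by prior × P(type-AB child):
  AA × AB: posterior weight 2/3.
  AO × AB: posterior weight 1/3.
Sum the posterior weight over pairs where Priya is AO: 1/3.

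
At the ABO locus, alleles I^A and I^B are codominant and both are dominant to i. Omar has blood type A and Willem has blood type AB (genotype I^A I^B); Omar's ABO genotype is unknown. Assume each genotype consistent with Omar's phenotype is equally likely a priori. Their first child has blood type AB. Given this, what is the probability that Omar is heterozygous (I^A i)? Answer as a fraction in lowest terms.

1/3

Possible genotypes: Omar ∈ {I^A I^A, I^A i}; Willem ∈ {I^A I^B}.
Weight each parental genotype pair by prior × P(type-AB child):
  I^A I^A × I^A I^B: posterior weight 2/3.
  I^A i × I^A I^B: posterior weight 1/3.
Sum the posterior weight over pairs where Omar is I^A i: 1/3.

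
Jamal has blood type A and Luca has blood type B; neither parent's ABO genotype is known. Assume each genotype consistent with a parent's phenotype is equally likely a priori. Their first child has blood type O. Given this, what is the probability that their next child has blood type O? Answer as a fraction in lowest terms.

Possible genotypes: Jamal ∈ {I^A I^A, I^A i}; Luca ∈ {I^B I^B, I^B i}.
Weight each parental genotype pair by prior × P(type-O child):
  I^A i × I^B i: posterior weight 1; P(next child type O) = 1/4.
Weighted sum = 1/4.

1/4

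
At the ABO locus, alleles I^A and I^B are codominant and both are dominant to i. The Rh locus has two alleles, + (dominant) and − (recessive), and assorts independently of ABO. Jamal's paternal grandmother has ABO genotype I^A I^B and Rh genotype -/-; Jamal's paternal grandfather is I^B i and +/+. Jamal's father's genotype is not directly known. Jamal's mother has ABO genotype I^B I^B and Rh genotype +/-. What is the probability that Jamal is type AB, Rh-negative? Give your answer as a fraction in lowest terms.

1/16

Jamal's father's ABO genotype from I^A I^B × I^B i: 1/4 I^A I^B, 1/4 I^A i, 1/4 I^B I^B, 1/4 I^B i.
Crossing each possibility with the mother I^B I^B and summing P(type AB): 1/4·1/2 + 1/4·1/2 + 1/4·0 + 1/4·0 = 1/4.
Similarly for Rh via the father's Rh distribution: P(Rh-) = 1/4.
Independent loci: 1/4 × 1/4 = 1/16.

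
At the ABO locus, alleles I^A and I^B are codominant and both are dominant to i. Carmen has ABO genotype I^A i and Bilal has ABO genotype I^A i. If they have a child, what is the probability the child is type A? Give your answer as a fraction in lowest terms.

3/4

ABO cross I^A i × I^A i → offspring phenotypes: 1/4 O, 3/4 A.
So P(type A) = 3/4.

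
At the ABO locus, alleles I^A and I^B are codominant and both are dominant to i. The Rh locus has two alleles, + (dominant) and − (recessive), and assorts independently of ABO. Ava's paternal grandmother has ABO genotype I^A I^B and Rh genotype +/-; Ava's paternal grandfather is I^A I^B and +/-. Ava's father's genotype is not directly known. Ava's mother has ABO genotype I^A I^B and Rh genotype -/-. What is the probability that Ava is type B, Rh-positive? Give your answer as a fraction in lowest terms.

1/8

Ava's father's ABO genotype from I^A I^B × I^A I^B: 1/4 I^A I^A, 1/2 I^A I^B, 1/4 I^B I^B.
Crossing each possibility with the mother I^A I^B and summing P(type B): 1/4·0 + 1/2·1/4 + 1/4·1/2 = 1/4.
Similarly for Rh via the father's Rh distribution: P(Rh+) = 1/2.
Independent loci: 1/4 × 1/2 = 1/8.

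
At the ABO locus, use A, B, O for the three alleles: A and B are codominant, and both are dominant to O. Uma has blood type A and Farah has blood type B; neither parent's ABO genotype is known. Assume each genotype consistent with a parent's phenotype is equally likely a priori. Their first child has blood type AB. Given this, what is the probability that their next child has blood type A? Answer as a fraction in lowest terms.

Possible genotypes: Uma ∈ {AA, AO}; Farah ∈ {BB, BO}.
Weight each parental genotype pair by prior × P(type-AB child):
  AA × BB: posterior weight 4/9; P(next child type A) = 0.
  AA × BO: posterior weight 2/9; P(next child type A) = 1/2.
  AO × BB: posterior weight 2/9; P(next child type A) = 0.
  AO × BO: posterior weight 1/9; P(next child type A) = 1/4.
Weighted sum = 5/36.

5/36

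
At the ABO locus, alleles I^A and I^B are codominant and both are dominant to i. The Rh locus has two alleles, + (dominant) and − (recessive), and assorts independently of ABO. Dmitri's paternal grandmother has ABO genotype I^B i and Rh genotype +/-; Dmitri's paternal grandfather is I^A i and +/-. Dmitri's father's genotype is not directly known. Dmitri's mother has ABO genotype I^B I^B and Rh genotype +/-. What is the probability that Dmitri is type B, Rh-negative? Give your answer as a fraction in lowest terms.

3/16

Dmitri's father's ABO genotype from I^B i × I^A i: 1/4 I^A I^B, 1/4 I^A i, 1/4 I^B i, 1/4 i i.
Crossing each possibility with the mother I^B I^B and summing P(type B): 1/4·1/2 + 1/4·1/2 + 1/4·1 + 1/4·1 = 3/4.
Similarly for Rh via the father's Rh distribution: P(Rh-) = 1/4.
Independent loci: 3/4 × 1/4 = 3/16.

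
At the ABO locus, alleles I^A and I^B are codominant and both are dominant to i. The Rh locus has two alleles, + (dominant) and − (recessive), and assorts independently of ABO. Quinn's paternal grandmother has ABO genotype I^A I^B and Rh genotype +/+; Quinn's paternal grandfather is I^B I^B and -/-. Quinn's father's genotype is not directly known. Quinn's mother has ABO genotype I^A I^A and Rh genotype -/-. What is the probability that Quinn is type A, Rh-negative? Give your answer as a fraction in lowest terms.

1/8

Quinn's father's ABO genotype from I^A I^B × I^B I^B: 1/2 I^A I^B, 1/2 I^B I^B.
Crossing each possibility with the mother I^A I^A and summing P(type A): 1/2·1/2 + 1/2·0 = 1/4.
Similarly for Rh via the father's Rh distribution: P(Rh-) = 1/2.
Independent loci: 1/4 × 1/2 = 1/8.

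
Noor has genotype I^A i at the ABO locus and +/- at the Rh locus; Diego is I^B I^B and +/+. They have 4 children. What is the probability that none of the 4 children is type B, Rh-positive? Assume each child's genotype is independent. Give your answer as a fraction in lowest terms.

1/16

ABO cross I^A i × I^B I^B → 1/2 B, 1/2 AB.
Rh cross +/- × +/+ → 1 Rh+; so P(type B, Rh-positive) = 1/2 × 1 = 1/2 per child.
P(not type B, Rh-positive) = 1/2 for one child; (1/2)^4 = 1/16.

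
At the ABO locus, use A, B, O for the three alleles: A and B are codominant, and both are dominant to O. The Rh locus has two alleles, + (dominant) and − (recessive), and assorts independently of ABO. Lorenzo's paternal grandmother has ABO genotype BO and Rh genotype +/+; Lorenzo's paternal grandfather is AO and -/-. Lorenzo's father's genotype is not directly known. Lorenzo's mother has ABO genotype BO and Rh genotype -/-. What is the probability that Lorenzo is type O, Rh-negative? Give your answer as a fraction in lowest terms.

Lorenzo's father's ABO genotype from BO × AO: 1/4 AB, 1/4 AO, 1/4 BO, 1/4 OO.
Crossing each possibility with the mother BO and summing P(type O): 1/4·0 + 1/4·1/4 + 1/4·1/4 + 1/4·1/2 = 1/4.
Similarly for Rh via the father's Rh distribution: P(Rh-) = 1/2.
Independent loci: 1/4 × 1/2 = 1/8.

1/8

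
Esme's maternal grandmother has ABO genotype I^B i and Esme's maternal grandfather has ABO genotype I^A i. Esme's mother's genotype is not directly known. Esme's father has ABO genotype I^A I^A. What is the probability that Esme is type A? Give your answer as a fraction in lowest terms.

3/4

Esme's mother's ABO genotype from I^B i × I^A i: 1/4 I^A I^B, 1/4 I^A i, 1/4 I^B i, 1/4 i i.
Crossing each possibility with the father I^A I^A and summing P(type A): 1/4·1/2 + 1/4·1 + 1/4·1/2 + 1/4·1 = 3/4.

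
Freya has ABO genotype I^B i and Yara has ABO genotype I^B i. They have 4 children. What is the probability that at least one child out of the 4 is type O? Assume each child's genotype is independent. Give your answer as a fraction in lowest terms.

175/256

ABO cross I^B i × I^B i → 1/4 O, 3/4 B.
So P(type O) = 1/4 per child.
P(none) = (3/4)^4 = 81/256; P(at least one) = 1 − 81/256 = 175/256.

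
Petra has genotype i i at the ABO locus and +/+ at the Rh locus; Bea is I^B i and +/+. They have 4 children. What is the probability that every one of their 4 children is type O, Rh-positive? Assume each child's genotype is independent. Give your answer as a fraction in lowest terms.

ABO cross i i × I^B i → 1/2 O, 1/2 B.
Rh cross +/+ × +/+ → 1 Rh+; so P(type O, Rh-positive) = 1/2 × 1 = 1/2 per child.
All 4 independent: (1/2)^4 = 1/16.

1/16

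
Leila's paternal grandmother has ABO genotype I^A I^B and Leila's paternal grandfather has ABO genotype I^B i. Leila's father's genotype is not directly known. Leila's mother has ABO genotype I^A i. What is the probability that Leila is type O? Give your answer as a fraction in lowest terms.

Leila's father's ABO genotype from I^A I^B × I^B i: 1/4 I^A I^B, 1/4 I^A i, 1/4 I^B I^B, 1/4 I^B i.
Crossing each possibility with the mother I^A i and summing P(type O): 1/4·0 + 1/4·1/4 + 1/4·0 + 1/4·1/4 = 1/8.

1/8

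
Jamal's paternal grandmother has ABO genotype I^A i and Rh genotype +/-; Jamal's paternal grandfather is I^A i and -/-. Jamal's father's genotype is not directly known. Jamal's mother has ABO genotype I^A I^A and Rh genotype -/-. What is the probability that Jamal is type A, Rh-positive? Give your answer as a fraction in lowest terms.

1/4

Jamal's father's ABO genotype from I^A i × I^A i: 1/4 I^A I^A, 1/2 I^A i, 1/4 i i.
Crossing each possibility with the mother I^A I^A and summing P(type A): 1/4·1 + 1/2·1 + 1/4·1 = 1.
Similarly for Rh via the father's Rh distribution: P(Rh+) = 1/4.
Independent loci: 1 × 1/4 = 1/4.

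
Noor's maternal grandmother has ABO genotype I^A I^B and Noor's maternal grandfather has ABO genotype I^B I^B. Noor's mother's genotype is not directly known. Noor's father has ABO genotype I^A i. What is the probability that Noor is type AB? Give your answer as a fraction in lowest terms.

3/8

Noor's mother's ABO genotype from I^A I^B × I^B I^B: 1/2 I^A I^B, 1/2 I^B I^B.
Crossing each possibility with the father I^A i and summing P(type AB): 1/2·1/4 + 1/2·1/2 = 3/8.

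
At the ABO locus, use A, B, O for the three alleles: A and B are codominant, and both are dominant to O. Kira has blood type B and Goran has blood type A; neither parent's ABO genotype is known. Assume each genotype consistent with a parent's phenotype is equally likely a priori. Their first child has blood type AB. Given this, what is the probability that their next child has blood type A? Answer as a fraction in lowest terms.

Possible genotypes: Kira ∈ {BB, BO}; Goran ∈ {AA, AO}.
Weight each parental genotype pair by prior × P(type-AB child):
  BB × AA: posterior weight 4/9; P(next child type A) = 0.
  BB × AO: posterior weight 2/9; P(next child type A) = 0.
  BO × AA: posterior weight 2/9; P(next child type A) = 1/2.
  BO × AO: posterior weight 1/9; P(next child type A) = 1/4.
Weighted sum = 5/36.

5/36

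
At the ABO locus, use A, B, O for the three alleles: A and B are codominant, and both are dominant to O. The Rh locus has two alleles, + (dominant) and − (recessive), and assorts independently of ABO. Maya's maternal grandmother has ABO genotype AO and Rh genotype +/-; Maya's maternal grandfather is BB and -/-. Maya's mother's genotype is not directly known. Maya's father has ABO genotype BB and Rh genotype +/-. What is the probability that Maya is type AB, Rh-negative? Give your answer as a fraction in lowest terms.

3/32

Maya's mother's ABO genotype from AO × BB: 1/2 AB, 1/2 BO.
Crossing each possibility with the father BB and summing P(type AB): 1/2·1/2 + 1/2·0 = 1/4.
Similarly for Rh via the mother's Rh distribution: P(Rh-) = 3/8.
Independent loci: 1/4 × 3/8 = 3/32.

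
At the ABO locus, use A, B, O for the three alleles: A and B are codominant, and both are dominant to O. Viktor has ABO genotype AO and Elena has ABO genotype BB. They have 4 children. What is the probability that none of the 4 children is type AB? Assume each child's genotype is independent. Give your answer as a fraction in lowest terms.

ABO cross AO × BB → 1/2 B, 1/2 AB.
So P(type AB) = 1/2 per child.
P(not type AB) = 1/2 for one child; (1/2)^4 = 1/16.

1/16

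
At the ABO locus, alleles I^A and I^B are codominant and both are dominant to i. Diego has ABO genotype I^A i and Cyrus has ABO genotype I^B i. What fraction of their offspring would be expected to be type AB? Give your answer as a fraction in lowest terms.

ABO cross I^A i × I^B i → offspring phenotypes: 1/4 O, 1/4 A, 1/4 B, 1/4 AB.
So P(type AB) = 1/4.

1/4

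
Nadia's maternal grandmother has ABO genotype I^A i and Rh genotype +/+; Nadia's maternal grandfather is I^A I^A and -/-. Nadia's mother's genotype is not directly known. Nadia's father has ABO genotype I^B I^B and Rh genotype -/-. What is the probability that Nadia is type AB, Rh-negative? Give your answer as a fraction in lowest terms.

3/8

Nadia's mother's ABO genotype from I^A i × I^A I^A: 1/2 I^A I^A, 1/2 I^A i.
Crossing each possibility with the father I^B I^B and summing P(type AB): 1/2·1 + 1/2·1/2 = 3/4.
Similarly for Rh via the mother's Rh distribution: P(Rh-) = 1/2.
Independent loci: 3/4 × 1/2 = 3/8.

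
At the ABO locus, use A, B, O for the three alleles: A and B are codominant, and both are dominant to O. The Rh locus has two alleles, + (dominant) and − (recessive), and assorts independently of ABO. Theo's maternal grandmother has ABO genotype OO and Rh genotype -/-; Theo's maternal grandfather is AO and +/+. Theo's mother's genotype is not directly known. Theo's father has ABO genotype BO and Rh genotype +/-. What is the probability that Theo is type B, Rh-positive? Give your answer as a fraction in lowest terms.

9/32

Theo's mother's ABO genotype from OO × AO: 1/2 AO, 1/2 OO.
Crossing each possibility with the father BO and summing P(type B): 1/2·1/4 + 1/2·1/2 = 3/8.
Similarly for Rh via the mother's Rh distribution: P(Rh+) = 3/4.
Independent loci: 3/8 × 3/4 = 9/32.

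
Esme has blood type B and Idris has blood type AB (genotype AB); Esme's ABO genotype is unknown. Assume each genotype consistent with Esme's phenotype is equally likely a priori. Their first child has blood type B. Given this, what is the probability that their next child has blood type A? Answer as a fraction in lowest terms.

1/8

Possible genotypes: Esme ∈ {BB, BO}; Idris ∈ {AB}.
Weight each parental genotype pair by prior × P(type-B child):
  BB × AB: posterior weight 1/2; P(next child type A) = 0.
  BO × AB: posterior weight 1/2; P(next child type A) = 1/4.
Weighted sum = 1/8.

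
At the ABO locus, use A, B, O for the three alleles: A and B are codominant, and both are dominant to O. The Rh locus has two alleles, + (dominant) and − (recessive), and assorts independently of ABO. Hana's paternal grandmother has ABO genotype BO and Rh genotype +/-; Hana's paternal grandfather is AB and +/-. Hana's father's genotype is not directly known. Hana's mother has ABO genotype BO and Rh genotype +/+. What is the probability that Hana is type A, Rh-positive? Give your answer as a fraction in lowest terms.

Hana's father's ABO genotype from BO × AB: 1/4 AB, 1/4 AO, 1/4 BB, 1/4 BO.
Crossing each possibility with the mother BO and summing P(type A): 1/4·1/4 + 1/4·1/4 + 1/4·0 + 1/4·0 = 1/8.
Similarly for Rh via the father's Rh distribution: P(Rh+) = 1.
Independent loci: 1/8 × 1 = 1/8.

1/8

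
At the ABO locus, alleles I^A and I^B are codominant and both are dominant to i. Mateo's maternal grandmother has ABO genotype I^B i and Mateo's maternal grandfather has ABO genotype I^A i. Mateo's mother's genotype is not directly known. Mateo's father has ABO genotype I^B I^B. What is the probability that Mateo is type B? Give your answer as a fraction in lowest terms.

3/4

Mateo's mother's ABO genotype from I^B i × I^A i: 1/4 I^A I^B, 1/4 I^A i, 1/4 I^B i, 1/4 i i.
Crossing each possibility with the father I^B I^B and summing P(type B): 1/4·1/2 + 1/4·1/2 + 1/4·1 + 1/4·1 = 3/4.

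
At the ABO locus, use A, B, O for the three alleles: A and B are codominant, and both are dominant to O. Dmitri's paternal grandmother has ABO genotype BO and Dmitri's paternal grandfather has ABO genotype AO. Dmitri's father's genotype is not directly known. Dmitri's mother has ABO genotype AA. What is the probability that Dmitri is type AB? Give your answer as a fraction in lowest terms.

Dmitri's father's ABO genotype from BO × AO: 1/4 AB, 1/4 AO, 1/4 BO, 1/4 OO.
Crossing each possibility with the mother AA and summing P(type AB): 1/4·1/2 + 1/4·0 + 1/4·1/2 + 1/4·0 = 1/4.

1/4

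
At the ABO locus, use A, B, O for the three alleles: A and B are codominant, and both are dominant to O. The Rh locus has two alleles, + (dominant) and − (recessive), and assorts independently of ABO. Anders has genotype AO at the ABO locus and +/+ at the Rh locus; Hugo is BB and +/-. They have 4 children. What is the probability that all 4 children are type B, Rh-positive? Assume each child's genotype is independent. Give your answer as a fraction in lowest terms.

1/16

ABO cross AO × BB → 1/2 B, 1/2 AB.
Rh cross +/+ × +/- → 1 Rh+; so P(type B, Rh-positive) = 1/2 × 1 = 1/2 per child.
All 4 independent: (1/2)^4 = 1/16.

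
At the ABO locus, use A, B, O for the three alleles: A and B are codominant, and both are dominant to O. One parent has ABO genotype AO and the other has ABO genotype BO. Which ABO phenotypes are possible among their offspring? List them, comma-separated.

Gametes from AO × BO give offspring ABO genotypes AB, AO, BO, OO, i.e. phenotypes O, A, B, AB.

O, A, B, AB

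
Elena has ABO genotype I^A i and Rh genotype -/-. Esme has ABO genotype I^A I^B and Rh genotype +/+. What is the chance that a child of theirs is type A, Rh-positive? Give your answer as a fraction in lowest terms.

1/2

ABO cross I^A i × I^A I^B → offspring phenotypes: 1/2 A, 1/4 B, 1/4 AB.
Rh cross -/- × +/+ → 1 Rh+.
Independent loci: P(type A, Rh-positive) = 1/2 × 1 = 1/2.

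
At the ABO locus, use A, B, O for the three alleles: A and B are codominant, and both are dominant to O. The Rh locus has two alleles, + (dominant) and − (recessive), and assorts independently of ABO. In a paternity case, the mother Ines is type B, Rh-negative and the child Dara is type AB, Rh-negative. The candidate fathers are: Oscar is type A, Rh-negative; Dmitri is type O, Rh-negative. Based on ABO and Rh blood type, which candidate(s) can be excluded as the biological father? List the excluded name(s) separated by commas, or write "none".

Dmitri

A candidate is excluded only if no genotype consistent with his phenotype could produce a type AB, Rh-negative child with a type B, Rh-negative mother.
Dmitri (type O, Rh-): no genotype consistent with that phenotype can produce a type-AB Rh- child with a type-B mother.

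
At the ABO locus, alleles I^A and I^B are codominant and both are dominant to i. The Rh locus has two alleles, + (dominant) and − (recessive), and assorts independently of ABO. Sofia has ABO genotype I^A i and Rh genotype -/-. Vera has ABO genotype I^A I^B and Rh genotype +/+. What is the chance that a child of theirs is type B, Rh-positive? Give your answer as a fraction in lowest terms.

ABO cross I^A i × I^A I^B → offspring phenotypes: 1/2 A, 1/4 B, 1/4 AB.
Rh cross -/- × +/+ → 1 Rh+.
Independent loci: P(type B, Rh-positive) = 1/4 × 1 = 1/4.

1/4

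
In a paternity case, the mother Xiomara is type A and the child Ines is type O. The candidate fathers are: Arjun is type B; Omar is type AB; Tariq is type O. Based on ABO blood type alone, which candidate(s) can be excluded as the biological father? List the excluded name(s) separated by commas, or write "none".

A candidate is excluded only if no genotype consistent with his phenotype could produce a type O child with a type A mother.
Omar (type AB): no genotype consistent with that phenotype can produce a type-O child with a type-A mother.

Omar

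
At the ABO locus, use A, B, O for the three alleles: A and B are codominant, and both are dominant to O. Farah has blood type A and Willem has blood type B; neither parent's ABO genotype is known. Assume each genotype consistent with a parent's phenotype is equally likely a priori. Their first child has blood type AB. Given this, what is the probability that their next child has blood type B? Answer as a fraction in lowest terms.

5/36

Possible genotypes: Farah ∈ {AA, AO}; Willem ∈ {BB, BO}.
Weight each parental genotype pair by prior × P(type-AB child):
  AA × BB: posterior weight 4/9; P(next child type B) = 0.
  AA × BO: posterior weight 2/9; P(next child type B) = 0.
  AO × BB: posterior weight 2/9; P(next child type B) = 1/2.
  AO × BO: posterior weight 1/9; P(next child type B) = 1/4.
Weighted sum = 5/36.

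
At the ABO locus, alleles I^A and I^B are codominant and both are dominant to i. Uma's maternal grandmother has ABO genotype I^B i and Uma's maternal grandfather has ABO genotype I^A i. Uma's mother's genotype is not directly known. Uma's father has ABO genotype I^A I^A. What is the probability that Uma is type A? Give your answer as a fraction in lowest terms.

3/4

Uma's mother's ABO genotype from I^B i × I^A i: 1/4 I^A I^B, 1/4 I^A i, 1/4 I^B i, 1/4 i i.
Crossing each possibility with the father I^A I^A and summing P(type A): 1/4·1/2 + 1/4·1 + 1/4·1/2 + 1/4·1 = 3/4.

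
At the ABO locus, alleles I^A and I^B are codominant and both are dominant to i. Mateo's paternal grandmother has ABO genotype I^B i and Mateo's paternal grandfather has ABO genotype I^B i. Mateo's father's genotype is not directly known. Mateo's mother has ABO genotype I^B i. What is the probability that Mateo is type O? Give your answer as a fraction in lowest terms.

Mateo's father's ABO genotype from I^B i × I^B i: 1/4 I^B I^B, 1/2 I^B i, 1/4 i i.
Crossing each possibility with the mother I^B i and summing P(type O): 1/4·0 + 1/2·1/4 + 1/4·1/2 = 1/4.

1/4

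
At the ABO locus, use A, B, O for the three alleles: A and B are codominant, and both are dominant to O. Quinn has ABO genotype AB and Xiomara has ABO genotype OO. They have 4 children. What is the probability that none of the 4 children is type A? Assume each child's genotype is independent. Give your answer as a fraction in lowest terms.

ABO cross AB × OO → 1/2 A, 1/2 B.
So P(type A) = 1/2 per child.
P(not type A) = 1/2 for one child; (1/2)^4 = 1/16.

1/16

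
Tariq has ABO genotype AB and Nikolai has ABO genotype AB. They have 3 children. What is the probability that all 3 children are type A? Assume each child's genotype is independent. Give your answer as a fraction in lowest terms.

ABO cross AB × AB → 1/4 A, 1/4 B, 1/2 AB.
So P(type A) = 1/4 per child.
All 3 independent: (1/4)^3 = 1/64.

1/64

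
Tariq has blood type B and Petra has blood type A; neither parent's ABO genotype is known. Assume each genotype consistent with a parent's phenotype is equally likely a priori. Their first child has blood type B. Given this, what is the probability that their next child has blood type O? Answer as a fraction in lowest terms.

Possible genotypes: Tariq ∈ {BB, BO}; Petra ∈ {AA, AO}.
Weight each parental genotype pair by prior × P(type-B child):
  BB × AO: posterior weight 2/3; P(next child type O) = 0.
  BO × AO: posterior weight 1/3; P(next child type O) = 1/4.
Weighted sum = 1/12.

1/12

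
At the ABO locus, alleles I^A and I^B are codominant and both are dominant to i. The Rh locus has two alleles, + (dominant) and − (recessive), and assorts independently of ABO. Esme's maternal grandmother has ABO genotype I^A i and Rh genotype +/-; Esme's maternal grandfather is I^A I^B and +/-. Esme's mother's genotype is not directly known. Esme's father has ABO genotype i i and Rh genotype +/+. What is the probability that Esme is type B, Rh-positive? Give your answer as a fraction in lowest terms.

1/4

Esme's mother's ABO genotype from I^A i × I^A I^B: 1/4 I^A I^A, 1/4 I^A I^B, 1/4 I^A i, 1/4 I^B i.
Crossing each possibility with the father i i and summing P(type B): 1/4·0 + 1/4·1/2 + 1/4·0 + 1/4·1/2 = 1/4.
Similarly for Rh via the mother's Rh distribution: P(Rh+) = 1.
Independent loci: 1/4 × 1 = 1/4.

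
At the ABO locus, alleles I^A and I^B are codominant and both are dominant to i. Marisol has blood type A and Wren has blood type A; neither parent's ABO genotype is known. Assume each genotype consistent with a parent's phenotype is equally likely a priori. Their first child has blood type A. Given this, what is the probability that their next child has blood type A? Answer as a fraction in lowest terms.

Possible genotypes: Marisol ∈ {I^A I^A, I^A i}; Wren ∈ {I^A I^A, I^A i}.
Weight each parental genotype pair by prior × P(type-A child):
  I^A I^A × I^A I^A: posterior weight 4/15; P(next child type A) = 1.
  I^A I^A × I^A i: posterior weight 4/15; P(next child type A) = 1.
  I^A i × I^A I^A: posterior weight 4/15; P(next child type A) = 1.
  I^A i × I^A i: posterior weight 1/5; P(next child type A) = 3/4.
Weighted sum = 19/20.

19/20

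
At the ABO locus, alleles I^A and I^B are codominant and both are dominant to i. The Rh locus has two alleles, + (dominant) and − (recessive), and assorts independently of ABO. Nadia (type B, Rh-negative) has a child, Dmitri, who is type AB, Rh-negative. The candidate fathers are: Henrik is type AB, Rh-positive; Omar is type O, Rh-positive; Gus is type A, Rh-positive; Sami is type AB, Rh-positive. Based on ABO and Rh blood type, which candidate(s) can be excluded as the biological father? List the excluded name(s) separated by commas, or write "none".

A candidate is excluded only if no genotype consistent with his phenotype could produce a type AB, Rh-negative child with a type B, Rh-negative mother.
Omar (type O, Rh+): no genotype consistent with that phenotype can produce a type-AB Rh- child with a type-B mother.

Omar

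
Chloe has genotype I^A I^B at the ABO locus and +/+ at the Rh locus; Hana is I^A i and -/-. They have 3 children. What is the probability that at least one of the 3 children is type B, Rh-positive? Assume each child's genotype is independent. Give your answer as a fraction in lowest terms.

ABO cross I^A I^B × I^A i → 1/2 A, 1/4 B, 1/4 AB.
Rh cross +/+ × -/- → 1 Rh+; so P(type B, Rh-positive) = 1/4 × 1 = 1/4 per child.
P(none) = (3/4)^3 = 27/64; P(at least one) = 1 − 27/64 = 37/64.

37/64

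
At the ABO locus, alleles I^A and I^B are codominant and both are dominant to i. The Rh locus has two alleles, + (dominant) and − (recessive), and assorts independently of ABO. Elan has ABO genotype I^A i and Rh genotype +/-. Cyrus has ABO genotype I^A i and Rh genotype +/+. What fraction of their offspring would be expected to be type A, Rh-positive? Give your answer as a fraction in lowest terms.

3/4

ABO cross I^A i × I^A i → offspring phenotypes: 1/4 O, 3/4 A.
Rh cross +/- × +/+ → 1 Rh+.
Independent loci: P(type A, Rh-positive) = 3/4 × 1 = 3/4.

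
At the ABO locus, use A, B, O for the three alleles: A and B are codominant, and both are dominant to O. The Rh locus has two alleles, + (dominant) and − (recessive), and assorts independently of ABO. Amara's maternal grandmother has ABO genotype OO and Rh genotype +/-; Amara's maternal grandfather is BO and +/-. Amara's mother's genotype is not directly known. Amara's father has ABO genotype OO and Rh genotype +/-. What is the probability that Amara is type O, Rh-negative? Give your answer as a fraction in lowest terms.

3/16

Amara's mother's ABO genotype from OO × BO: 1/2 BO, 1/2 OO.
Crossing each possibility with the father OO and summing P(type O): 1/2·1/2 + 1/2·1 = 3/4.
Similarly for Rh via the mother's Rh distribution: P(Rh-) = 1/4.
Independent loci: 3/4 × 1/4 = 3/16.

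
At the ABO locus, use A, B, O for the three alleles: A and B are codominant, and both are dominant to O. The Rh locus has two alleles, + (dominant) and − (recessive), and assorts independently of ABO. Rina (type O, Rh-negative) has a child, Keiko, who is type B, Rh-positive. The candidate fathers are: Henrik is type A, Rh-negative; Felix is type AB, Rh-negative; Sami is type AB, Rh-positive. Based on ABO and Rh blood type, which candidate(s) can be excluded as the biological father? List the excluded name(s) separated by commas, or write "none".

Henrik, Felix

A candidate is excluded only if no genotype consistent with his phenotype could produce a type B, Rh-positive child with a type O, Rh-negative mother.
Henrik (type A, Rh-): no genotype consistent with that phenotype can produce a type-B Rh+ child with a type-O mother.
Felix (type AB, Rh-): no genotype consistent with that phenotype can produce a type-B Rh+ child with a type-O mother.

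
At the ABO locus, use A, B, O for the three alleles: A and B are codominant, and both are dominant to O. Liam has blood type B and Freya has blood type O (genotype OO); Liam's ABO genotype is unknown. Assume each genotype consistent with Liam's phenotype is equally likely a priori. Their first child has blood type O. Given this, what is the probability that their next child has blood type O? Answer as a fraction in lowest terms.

Possible genotypes: Liam ∈ {BB, BO}; Freya ∈ {OO}.
Weight each parental genotype pair by prior × P(type-O child):
  BO × OO: posterior weight 1; P(next child type O) = 1/2.
Weighted sum = 1/2.

1/2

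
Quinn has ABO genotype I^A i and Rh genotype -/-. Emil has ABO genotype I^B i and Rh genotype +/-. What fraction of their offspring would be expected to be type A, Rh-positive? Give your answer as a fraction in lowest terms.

ABO cross I^A i × I^B i → offspring phenotypes: 1/4 O, 1/4 A, 1/4 B, 1/4 AB.
Rh cross -/- × +/- → 1/2 Rh+, 1/2 Rh-.
Independent loci: P(type A, Rh-positive) = 1/4 × 1/2 = 1/8.

1/8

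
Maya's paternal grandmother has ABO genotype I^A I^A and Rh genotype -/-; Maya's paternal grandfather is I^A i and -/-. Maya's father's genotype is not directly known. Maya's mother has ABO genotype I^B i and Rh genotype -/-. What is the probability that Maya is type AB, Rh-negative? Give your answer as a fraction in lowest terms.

Maya's father's ABO genotype from I^A I^A × I^A i: 1/2 I^A I^A, 1/2 I^A i.
Crossing each possibility with the mother I^B i and summing P(type AB): 1/2·1/2 + 1/2·1/4 = 3/8.
Similarly for Rh via the father's Rh distribution: P(Rh-) = 1.
Independent loci: 3/8 × 1 = 3/8.

3/8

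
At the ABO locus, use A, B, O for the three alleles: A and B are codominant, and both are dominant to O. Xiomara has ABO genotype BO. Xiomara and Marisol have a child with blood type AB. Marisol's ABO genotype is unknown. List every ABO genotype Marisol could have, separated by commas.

AA, AB, AO

For each candidate genotype of Marisol, check whether crossing it with BO can produce every observed child phenotype.
  AA → possible child types {A, AB} ✓
  AB → possible child types {A, B, AB} ✓
  AO → possible child types {O, A, B, AB} ✓
  BB → possible child types {B} ✗
  BO → possible child types {O, B} ✗
  OO → possible child types {O, B} ✗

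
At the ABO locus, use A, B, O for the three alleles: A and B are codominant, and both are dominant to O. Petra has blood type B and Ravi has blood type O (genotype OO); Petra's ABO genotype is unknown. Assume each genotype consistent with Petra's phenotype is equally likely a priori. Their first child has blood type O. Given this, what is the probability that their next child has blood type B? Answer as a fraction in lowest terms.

1/2

Possible genotypes: Petra ∈ {BB, BO}; Ravi ∈ {OO}.
Weight each parental genotype pair by prior × P(type-O child):
  BO × OO: posterior weight 1; P(next child type B) = 1/2.
Weighted sum = 1/2.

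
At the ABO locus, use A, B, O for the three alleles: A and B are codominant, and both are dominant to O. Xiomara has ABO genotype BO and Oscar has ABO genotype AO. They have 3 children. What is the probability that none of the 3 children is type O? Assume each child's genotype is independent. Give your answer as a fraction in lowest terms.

27/64

ABO cross BO × AO → 1/4 O, 1/4 A, 1/4 B, 1/4 AB.
So P(type O) = 1/4 per child.
P(not type O) = 3/4 for one child; (3/4)^3 = 27/64.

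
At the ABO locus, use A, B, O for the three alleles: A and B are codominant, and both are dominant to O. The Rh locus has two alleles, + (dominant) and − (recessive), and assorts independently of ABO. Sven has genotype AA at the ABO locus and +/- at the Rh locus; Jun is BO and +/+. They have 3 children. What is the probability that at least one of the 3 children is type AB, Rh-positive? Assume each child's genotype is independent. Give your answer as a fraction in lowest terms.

7/8

ABO cross AA × BO → 1/2 A, 1/2 AB.
Rh cross +/- × +/+ → 1 Rh+; so P(type AB, Rh-positive) = 1/2 × 1 = 1/2 per child.
P(none) = (1/2)^3 = 1/8; P(at least one) = 1 − 1/8 = 7/8.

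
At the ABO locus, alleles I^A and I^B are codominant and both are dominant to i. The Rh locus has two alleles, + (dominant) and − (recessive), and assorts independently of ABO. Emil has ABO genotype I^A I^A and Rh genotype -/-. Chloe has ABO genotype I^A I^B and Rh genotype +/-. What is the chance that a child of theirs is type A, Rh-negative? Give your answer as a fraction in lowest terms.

1/4

ABO cross I^A I^A × I^A I^B → offspring phenotypes: 1/2 A, 1/2 AB.
Rh cross -/- × +/- → 1/2 Rh+, 1/2 Rh-.
Independent loci: P(type A, Rh-negative) = 1/2 × 1/2 = 1/4.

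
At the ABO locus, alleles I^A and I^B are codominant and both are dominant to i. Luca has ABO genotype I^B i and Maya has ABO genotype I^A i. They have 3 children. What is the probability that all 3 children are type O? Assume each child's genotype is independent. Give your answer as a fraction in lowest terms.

ABO cross I^B i × I^A i → 1/4 O, 1/4 A, 1/4 B, 1/4 AB.
So P(type O) = 1/4 per child.
All 3 independent: (1/4)^3 = 1/64.

1/64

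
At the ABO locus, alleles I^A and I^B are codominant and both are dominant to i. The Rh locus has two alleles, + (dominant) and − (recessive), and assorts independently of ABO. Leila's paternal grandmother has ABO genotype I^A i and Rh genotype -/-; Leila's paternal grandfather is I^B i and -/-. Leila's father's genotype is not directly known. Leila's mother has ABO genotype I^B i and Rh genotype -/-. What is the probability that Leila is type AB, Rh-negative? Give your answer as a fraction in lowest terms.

1/8

Leila's father's ABO genotype from I^A i × I^B i: 1/4 I^A I^B, 1/4 I^A i, 1/4 I^B i, 1/4 i i.
Crossing each possibility with the mother I^B i and summing P(type AB): 1/4·1/4 + 1/4·1/4 + 1/4·0 + 1/4·0 = 1/8.
Similarly for Rh via the father's Rh distribution: P(Rh-) = 1.
Independent loci: 1/8 × 1 = 1/8.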